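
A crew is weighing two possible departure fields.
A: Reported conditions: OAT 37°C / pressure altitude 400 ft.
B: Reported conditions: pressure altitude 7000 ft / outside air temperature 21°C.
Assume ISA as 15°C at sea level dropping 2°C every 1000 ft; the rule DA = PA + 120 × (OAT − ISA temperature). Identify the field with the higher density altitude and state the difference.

B by 6264 ft

A: ISA temp = 14.2°C, deviation +22.8°C, DA = 400 + 120 × 22.8 = 3136 ft.
B: ISA temp = 1°C, deviation +20°C, DA = 7000 + 120 × 20 = 9400 ft.
B is higher by 9400 − 3136 = 6264 ft.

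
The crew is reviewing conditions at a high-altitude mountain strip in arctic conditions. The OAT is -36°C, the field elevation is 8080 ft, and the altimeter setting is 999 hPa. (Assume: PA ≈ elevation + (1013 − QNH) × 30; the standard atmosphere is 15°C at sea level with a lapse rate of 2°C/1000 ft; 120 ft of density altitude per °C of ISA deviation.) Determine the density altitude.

4420 ft

Pressure altitude = 8080 + (1013 − 999) × 30 = 8080 + (+420) = 8500 ft.
ISA temperature at 8500 ft = 15 − 2 × (8500/1000) = -2°C.
ISA deviation = -36 − (-2) = -34°C.
Density altitude = 8500 + 120 × (-34) = 4420 ft.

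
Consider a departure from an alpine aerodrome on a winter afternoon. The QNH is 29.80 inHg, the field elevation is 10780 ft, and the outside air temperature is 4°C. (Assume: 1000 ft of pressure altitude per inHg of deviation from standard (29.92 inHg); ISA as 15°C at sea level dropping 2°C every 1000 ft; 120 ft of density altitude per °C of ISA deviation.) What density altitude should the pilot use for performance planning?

Pressure altitude = 10780 + (29.92 − 29.80) × 1000 = 10780 + (+120) = 10900 ft.
ISA temperature at 10900 ft = 15 − 2 × (10900/1000) = -6.8°C.
ISA deviation = 4 − (-6.8) = +10.8°C.
Density altitude = 10900 + 120 × (10.8) = 12196 ft.

12196 ft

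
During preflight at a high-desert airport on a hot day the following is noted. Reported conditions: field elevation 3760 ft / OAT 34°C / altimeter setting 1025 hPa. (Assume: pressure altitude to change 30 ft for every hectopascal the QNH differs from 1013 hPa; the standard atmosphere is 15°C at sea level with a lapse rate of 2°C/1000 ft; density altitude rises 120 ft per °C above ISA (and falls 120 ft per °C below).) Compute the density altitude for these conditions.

Pressure altitude = 3760 + (1013 − 1025) × 30 = 3760 + (-360) = 3400 ft.
ISA temperature at 3400 ft = 15 − 2 × (3400/1000) = 8.2°C.
ISA deviation = 34 − 8.2 = +25.8°C.
Density altitude = 3400 + 120 × (25.8) = 6496 ft.

6496 ft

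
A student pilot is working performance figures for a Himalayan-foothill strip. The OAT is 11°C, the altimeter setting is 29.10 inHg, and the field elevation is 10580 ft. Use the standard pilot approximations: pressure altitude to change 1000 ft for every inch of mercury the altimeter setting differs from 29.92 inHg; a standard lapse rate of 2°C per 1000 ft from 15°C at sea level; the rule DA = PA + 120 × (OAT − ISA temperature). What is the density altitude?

13656 ft

Pressure altitude = 10580 + (29.92 − 29.10) × 1000 = 10580 + (+820) = 11400 ft.
ISA temperature at 11400 ft = 15 − 2 × (11400/1000) = -7.8°C.
ISA deviation = 11 − (-7.8) = +18.8°C.
Density altitude = 11400 + 120 × (18.8) = 13656 ft.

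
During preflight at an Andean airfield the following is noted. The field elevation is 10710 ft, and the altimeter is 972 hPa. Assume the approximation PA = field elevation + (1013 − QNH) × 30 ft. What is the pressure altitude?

11940 ft

Pressure correction = (1013 − 972) × 30 = +1230 ft.
Pressure altitude = 10710 + (+1230) = 11940 ft.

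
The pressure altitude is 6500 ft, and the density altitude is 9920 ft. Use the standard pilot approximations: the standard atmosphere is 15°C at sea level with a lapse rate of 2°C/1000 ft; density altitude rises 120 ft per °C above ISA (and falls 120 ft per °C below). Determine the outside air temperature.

Density altitude − pressure altitude = 9920 − 6500 = +3420 ft.
At 120 ft/°C that is an ISA deviation of 3420/120 = +28.5°C.
ISA temperature at 6500 ft = 15 − 2 × (6500/1000) = 2°C.
OAT = ISA + deviation = 2 + (+28.5) = 30.5°C.

30.5°C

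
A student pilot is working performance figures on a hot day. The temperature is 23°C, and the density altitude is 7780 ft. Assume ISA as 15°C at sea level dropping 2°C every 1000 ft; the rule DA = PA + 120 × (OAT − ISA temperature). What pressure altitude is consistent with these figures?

DA = PA + 120 × (OAT − (15 − 2·PA/1000)) = PA + 120·OAT − 1800 + 0.24·PA = 1.24·PA + 120·OAT − 1800.
So 1.24·PA = 7780 − 120 × 23 + 1800 = 6820.
PA = 6820 / 1.24 = 5500 ft.

5500 ft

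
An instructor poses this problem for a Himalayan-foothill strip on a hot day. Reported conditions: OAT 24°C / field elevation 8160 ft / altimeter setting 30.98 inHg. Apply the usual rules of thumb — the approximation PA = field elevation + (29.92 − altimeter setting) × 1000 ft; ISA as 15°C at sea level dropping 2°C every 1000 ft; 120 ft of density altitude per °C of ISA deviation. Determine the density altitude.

9884 ft

Pressure altitude = 8160 + (29.92 − 30.98) × 1000 = 8160 + (-1060) = 7100 ft.
ISA temperature at 7100 ft = 15 − 2 × (7100/1000) = 0.8°C.
ISA deviation = 24 − 0.8 = +23.2°C.
Density altitude = 7100 + 120 × (23.2) = 9884 ft.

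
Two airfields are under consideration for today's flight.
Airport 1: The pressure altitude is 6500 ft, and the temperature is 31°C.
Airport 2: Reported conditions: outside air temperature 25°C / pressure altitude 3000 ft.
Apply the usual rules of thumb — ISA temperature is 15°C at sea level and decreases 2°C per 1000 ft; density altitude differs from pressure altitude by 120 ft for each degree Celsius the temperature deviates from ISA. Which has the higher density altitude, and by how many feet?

Airport 1 by 5060 ft

Airport 1: ISA temp = 2°C, deviation +29°C, DA = 6500 + 120 × 29 = 9980 ft.
Airport 2: ISA temp = 9°C, deviation +16°C, DA = 3000 + 120 × 16 = 4920 ft.
Airport 1 is higher by 9980 − 4920 = 5060 ft.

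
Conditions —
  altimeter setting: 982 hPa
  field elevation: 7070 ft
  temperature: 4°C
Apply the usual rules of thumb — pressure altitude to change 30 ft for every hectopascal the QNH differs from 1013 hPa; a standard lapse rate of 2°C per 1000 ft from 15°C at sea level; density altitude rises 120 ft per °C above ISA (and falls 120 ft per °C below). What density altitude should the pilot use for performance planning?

Pressure altitude = 7070 + (1013 − 982) × 30 = 7070 + (+930) = 8000 ft.
ISA temperature at 8000 ft = 15 − 2 × (8000/1000) = -1°C.
ISA deviation = 4 − (-1) = +5°C.
Density altitude = 8000 + 120 × (5) = 8600 ft.

8600 ft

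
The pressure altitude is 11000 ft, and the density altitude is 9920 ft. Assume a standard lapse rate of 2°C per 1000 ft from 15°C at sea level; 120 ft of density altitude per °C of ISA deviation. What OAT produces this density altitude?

Density altitude − pressure altitude = 9920 − 11000 = -1080 ft.
At 120 ft/°C that is an ISA deviation of -1080/120 = -9°C.
ISA temperature at 11000 ft = 15 − 2 × (11000/1000) = -7°C.
OAT = ISA + deviation = -7 + (-9) = -16°C.

-16°C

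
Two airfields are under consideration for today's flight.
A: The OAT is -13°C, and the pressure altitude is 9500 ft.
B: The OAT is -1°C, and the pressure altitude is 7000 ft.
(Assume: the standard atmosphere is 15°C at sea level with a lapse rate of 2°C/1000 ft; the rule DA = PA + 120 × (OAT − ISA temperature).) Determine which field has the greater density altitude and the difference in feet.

A: ISA temp = -4°C, deviation -9°C, DA = 9500 + 120 × (-9) = 8420 ft.
B: ISA temp = 1°C, deviation -2°C, DA = 7000 + 120 × (-2) = 6760 ft.
A is higher by 8420 − 6760 = 1660 ft.

A by 1660 ft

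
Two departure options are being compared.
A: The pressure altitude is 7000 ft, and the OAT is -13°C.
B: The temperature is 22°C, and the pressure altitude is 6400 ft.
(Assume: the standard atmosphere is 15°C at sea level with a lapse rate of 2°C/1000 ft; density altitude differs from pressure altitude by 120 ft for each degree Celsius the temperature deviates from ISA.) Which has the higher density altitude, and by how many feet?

B by 3456 ft

A: ISA temp = 1°C, deviation -14°C, DA = 7000 + 120 × (-14) = 5320 ft.
B: ISA temp = 2.2°C, deviation +19.8°C, DA = 6400 + 120 × 19.8 = 8776 ft.
B is higher by 8776 − 5320 = 3456 ft.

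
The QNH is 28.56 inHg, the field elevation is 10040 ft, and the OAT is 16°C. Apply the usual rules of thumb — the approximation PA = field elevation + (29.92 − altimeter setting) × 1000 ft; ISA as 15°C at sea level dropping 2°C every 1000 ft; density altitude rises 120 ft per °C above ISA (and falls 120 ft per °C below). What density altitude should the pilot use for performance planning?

14256 ft

Pressure altitude = 10040 + (29.92 − 28.56) × 1000 = 10040 + (+1360) = 11400 ft.
ISA temperature at 11400 ft = 15 − 2 × (11400/1000) = -7.8°C.
ISA deviation = 16 − (-7.8) = +23.8°C.
Density altitude = 11400 + 120 × (23.8) = 14256 ft.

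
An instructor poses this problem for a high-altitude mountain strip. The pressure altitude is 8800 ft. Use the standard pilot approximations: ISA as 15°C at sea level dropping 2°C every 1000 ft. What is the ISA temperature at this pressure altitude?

ISA temperature = 15 − 2 × (8800/1000) = 15 − 17.6 = -2.6°C.

-2.6°C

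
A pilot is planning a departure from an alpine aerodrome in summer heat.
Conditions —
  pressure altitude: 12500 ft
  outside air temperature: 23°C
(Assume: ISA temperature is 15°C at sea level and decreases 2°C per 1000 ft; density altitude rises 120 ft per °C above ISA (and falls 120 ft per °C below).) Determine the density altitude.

ISA temperature at 12500 ft = 15 − 2 × (12500/1000) = -10°C.
ISA deviation = 23 − (-10) = +33°C.
Density altitude = 12500 + 120 × (33) = 12500 + (+3960) = 16460 ft.

16460 ft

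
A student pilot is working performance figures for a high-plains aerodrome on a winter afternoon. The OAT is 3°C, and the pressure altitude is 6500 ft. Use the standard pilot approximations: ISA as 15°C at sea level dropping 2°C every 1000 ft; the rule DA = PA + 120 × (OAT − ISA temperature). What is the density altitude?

6620 ft

ISA temperature at 6500 ft = 15 − 2 × (6500/1000) = 2°C.
ISA deviation = 3 − 2 = +1°C.
Density altitude = 6500 + 120 × (1) = 6500 + (+120) = 6620 ft.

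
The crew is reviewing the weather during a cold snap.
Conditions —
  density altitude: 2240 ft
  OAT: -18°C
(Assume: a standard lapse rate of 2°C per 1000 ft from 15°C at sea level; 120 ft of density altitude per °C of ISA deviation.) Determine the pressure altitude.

5000 ft

DA = PA + 120 × (OAT − (15 − 2·PA/1000)) = PA + 120·OAT − 1800 + 0.24·PA = 1.24·PA + 120·OAT − 1800.
So 1.24·PA = 2240 − 120 × (-18) + 1800 = 6200.
PA = 6200 / 1.24 = 5000 ft.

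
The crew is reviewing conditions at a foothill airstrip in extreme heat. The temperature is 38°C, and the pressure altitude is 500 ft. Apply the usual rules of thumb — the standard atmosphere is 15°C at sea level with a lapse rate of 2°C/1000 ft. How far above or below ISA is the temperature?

ISA+24°C

ISA temperature at 500 ft = 15 − 2 × (500/1000) = 14°C.
Deviation = OAT − ISA = 38 − 14 = +24°C.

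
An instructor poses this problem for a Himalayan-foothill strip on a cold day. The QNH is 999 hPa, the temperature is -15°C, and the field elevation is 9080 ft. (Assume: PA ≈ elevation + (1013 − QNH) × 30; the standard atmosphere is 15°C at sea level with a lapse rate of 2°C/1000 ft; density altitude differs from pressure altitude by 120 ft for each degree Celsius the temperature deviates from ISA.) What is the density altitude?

8180 ft

Pressure altitude = 9080 + (1013 − 999) × 30 = 9080 + (+420) = 9500 ft.
ISA temperature at 9500 ft = 15 − 2 × (9500/1000) = -4°C.
ISA deviation = -15 − (-4) = -11°C.
Density altitude = 9500 + 120 × (-11) = 8180 ft.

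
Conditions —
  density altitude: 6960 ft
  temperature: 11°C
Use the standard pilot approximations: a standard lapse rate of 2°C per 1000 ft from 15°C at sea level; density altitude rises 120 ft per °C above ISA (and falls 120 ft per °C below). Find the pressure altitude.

DA = PA + 120 × (OAT − (15 − 2·PA/1000)) = PA + 120·OAT − 1800 + 0.24·PA = 1.24·PA + 120·OAT − 1800.
So 1.24·PA = 6960 − 120 × 11 + 1800 = 7440.
PA = 7440 / 1.24 = 6000 ft.

6000 ft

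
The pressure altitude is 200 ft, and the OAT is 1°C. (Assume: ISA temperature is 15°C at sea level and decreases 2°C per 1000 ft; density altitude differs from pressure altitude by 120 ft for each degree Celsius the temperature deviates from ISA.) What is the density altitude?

ISA temperature at 200 ft = 15 − 2 × (200/1000) = 14.6°C.
ISA deviation = 1 − 14.6 = -13.6°C.
Density altitude = 200 + 120 × (-13.6) = 200 + (-1632) = -1432 ft.

-1432 ft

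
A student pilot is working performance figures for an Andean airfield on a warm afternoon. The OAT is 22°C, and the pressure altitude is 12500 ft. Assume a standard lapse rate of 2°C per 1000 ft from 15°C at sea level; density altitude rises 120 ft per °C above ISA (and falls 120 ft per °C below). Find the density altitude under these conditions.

16340 ft

ISA temperature at 12500 ft = 15 − 2 × (12500/1000) = -10°C.
ISA deviation = 22 − (-10) = +32°C.
Density altitude = 12500 + 120 × (32) = 12500 + (+3840) = 16340 ft.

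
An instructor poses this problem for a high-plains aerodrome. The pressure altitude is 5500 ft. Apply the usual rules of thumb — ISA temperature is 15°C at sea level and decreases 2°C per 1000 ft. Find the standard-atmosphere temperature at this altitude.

ISA temperature = 15 − 2 × (5500/1000) = 15 − 11 = 4°C.

4°C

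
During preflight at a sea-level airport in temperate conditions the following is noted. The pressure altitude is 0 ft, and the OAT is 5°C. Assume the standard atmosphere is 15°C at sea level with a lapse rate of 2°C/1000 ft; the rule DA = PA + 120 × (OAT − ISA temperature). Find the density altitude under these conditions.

ISA temperature at 0 ft = 15 − 2 × (0/1000) = 15°C.
ISA deviation = 5 − 15 = -10°C.
Density altitude = 0 + 120 × (-10) = 0 + (-1200) = -1200 ft.

-1200 ft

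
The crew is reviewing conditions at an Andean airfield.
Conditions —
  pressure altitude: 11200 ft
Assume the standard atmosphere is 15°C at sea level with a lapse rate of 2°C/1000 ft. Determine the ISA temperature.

ISA temperature = 15 − 2 × (11200/1000) = 15 − 22.4 = -7.4°C.

-7.4°C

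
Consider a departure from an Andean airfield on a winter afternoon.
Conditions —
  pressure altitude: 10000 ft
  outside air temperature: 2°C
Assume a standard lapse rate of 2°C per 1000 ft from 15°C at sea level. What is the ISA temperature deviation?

ISA+7°C

ISA temperature at 10000 ft = 15 − 2 × (10000/1000) = -5°C.
Deviation = OAT − ISA = 2 − (-5) = +7°C.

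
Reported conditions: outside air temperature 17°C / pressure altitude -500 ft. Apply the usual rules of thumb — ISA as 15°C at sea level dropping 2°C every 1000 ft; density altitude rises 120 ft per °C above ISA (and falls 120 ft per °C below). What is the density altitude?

ISA temperature at -500 ft = 15 − 2 × (-500/1000) = 16°C.
ISA deviation = 17 − 16 = +1°C.
Density altitude = -500 + 120 × (1) = -500 + (+120) = -380 ft.

-380 ft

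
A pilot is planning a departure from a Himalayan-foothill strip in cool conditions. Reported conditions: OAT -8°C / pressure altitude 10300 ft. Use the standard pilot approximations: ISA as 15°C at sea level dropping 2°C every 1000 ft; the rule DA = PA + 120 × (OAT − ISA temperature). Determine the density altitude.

10012 ft

ISA temperature at 10300 ft = 15 − 2 × (10300/1000) = -5.6°C.
ISA deviation = -8 − (-5.6) = -2.4°C.
Density altitude = 10300 + 120 × (-2.4) = 10300 + (-288) = 10012 ft.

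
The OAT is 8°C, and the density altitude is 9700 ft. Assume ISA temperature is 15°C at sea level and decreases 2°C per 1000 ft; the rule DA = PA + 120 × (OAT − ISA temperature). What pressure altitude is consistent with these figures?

DA = PA + 120 × (OAT − (15 − 2·PA/1000)) = PA + 120·OAT − 1800 + 0.24·PA = 1.24·PA + 120·OAT − 1800.
So 1.24·PA = 9700 − 120 × 8 + 1800 = 10540.
PA = 10540 / 1.24 = 8500 ft.

8500 ft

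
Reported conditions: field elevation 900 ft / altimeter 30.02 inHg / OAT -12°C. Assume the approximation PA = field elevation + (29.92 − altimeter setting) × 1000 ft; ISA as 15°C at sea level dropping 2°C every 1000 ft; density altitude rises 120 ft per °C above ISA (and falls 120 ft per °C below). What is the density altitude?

-2248 ft

Pressure altitude = 900 + (29.92 − 30.02) × 1000 = 900 + (-100) = 800 ft.
ISA temperature at 800 ft = 15 − 2 × (800/1000) = 13.4°C.
ISA deviation = -12 − 13.4 = -25.4°C.
Density altitude = 800 + 120 × (-25.4) = -2248 ft.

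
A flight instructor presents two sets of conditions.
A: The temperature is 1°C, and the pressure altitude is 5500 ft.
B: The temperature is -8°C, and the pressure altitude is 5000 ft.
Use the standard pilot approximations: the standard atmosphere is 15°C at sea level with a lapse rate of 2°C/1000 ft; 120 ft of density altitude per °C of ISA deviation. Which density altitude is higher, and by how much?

A: ISA temp = 4°C, deviation -3°C, DA = 5500 + 120 × (-3) = 5140 ft.
B: ISA temp = 5°C, deviation -13°C, DA = 5000 + 120 × (-13) = 3440 ft.
A is higher by 5140 − 3440 = 1700 ft.

A by 1700 ft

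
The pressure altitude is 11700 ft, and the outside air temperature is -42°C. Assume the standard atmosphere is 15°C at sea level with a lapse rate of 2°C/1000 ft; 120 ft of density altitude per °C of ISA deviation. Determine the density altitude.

7668 ft

ISA temperature at 11700 ft = 15 − 2 × (11700/1000) = -8.4°C.
ISA deviation = -42 − (-8.4) = -33.6°C.
Density altitude = 11700 + 120 × (-33.6) = 11700 + (-4032) = 7668 ft.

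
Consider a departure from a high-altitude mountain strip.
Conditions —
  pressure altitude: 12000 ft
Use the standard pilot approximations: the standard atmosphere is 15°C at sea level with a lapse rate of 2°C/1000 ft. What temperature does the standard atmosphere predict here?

-9°C

ISA temperature = 15 − 2 × (12000/1000) = 15 − 24 = -9°C.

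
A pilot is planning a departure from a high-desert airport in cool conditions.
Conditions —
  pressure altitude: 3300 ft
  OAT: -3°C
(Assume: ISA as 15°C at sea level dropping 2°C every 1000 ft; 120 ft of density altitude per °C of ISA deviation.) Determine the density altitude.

ISA temperature at 3300 ft = 15 − 2 × (3300/1000) = 8.4°C.
ISA deviation = -3 − 8.4 = -11.4°C.
Density altitude = 3300 + 120 × (-11.4) = 3300 + (-1368) = 1932 ft.

1932 ft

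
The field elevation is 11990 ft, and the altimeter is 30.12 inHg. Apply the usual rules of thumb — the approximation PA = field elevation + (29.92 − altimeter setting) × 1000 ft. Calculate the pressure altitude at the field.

Pressure correction = (29.92 − 30.12) × 1000 = -200 ft.
Pressure altitude = 11990 + (-200) = 11790 ft.

11790 ft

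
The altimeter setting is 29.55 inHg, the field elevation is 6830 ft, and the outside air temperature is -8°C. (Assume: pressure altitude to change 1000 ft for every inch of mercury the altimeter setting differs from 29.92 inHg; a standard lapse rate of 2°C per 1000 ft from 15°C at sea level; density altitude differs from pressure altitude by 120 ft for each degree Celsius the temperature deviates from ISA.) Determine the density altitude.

6168 ft

Pressure altitude = 6830 + (29.92 − 29.55) × 1000 = 6830 + (+370) = 7200 ft.
ISA temperature at 7200 ft = 15 − 2 × (7200/1000) = 0.6°C.
ISA deviation = -8 − 0.6 = -8.6°C.
Density altitude = 7200 + 120 × (-8.6) = 6168 ft.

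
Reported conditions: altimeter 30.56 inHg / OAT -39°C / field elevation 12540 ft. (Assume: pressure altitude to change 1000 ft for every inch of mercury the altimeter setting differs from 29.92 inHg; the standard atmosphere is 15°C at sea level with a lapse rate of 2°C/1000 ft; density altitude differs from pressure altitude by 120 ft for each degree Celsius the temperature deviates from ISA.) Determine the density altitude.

Pressure altitude = 12540 + (29.92 − 30.56) × 1000 = 12540 + (-640) = 11900 ft.
ISA temperature at 11900 ft = 15 − 2 × (11900/1000) = -8.8°C.
ISA deviation = -39 − (-8.8) = -30.2°C.
Density altitude = 11900 + 120 × (-30.2) = 8276 ft.

8276 ft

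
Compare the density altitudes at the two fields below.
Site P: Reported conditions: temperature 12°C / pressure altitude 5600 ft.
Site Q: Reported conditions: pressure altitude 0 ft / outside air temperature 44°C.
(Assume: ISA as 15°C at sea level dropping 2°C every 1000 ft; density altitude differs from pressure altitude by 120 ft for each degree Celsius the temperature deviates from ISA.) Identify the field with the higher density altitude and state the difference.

Site P: ISA temp = 3.8°C, deviation +8.2°C, DA = 5600 + 120 × 8.2 = 6584 ft.
Site Q: ISA temp = 15°C, deviation +29°C, DA = 0 + 120 × 29 = 3480 ft.
Site P is higher by 6584 − 3480 = 3104 ft.

Site P by 3104 ft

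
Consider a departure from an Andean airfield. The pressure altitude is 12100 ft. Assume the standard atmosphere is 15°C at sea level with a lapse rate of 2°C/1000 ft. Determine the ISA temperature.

-9.2°C

ISA temperature = 15 − 2 × (12100/1000) = 15 − 24.2 = -9.2°C.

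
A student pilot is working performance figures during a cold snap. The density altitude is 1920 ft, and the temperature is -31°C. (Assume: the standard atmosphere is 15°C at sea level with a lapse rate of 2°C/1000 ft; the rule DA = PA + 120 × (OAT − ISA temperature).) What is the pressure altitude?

DA = PA + 120 × (OAT − (15 − 2·PA/1000)) = PA + 120·OAT − 1800 + 0.24·PA = 1.24·PA + 120·OAT − 1800.
So 1.24·PA = 1920 − 120 × (-31) + 1800 = 7440.
PA = 7440 / 1.24 = 6000 ft.

6000 ft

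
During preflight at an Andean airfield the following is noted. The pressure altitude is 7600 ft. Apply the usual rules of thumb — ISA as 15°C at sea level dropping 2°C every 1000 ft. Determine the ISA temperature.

-0.2°C

ISA temperature = 15 − 2 × (7600/1000) = 15 − 15.2 = -0.2°C.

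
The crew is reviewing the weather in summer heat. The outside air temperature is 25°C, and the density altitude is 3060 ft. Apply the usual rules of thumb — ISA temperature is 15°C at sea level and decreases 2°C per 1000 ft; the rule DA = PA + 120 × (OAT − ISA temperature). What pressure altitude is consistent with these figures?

DA = PA + 120 × (OAT − (15 − 2·PA/1000)) = PA + 120·OAT − 1800 + 0.24·PA = 1.24·PA + 120·OAT − 1800.
So 1.24·PA = 3060 − 120 × 25 + 1800 = 1860.
PA = 1860 / 1.24 = 1500 ft.

1500 ft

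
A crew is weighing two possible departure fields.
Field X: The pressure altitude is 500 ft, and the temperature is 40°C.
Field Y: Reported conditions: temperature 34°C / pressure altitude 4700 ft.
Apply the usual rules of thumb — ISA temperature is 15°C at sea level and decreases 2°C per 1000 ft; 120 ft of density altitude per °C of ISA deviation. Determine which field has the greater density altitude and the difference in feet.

Field Y by 4488 ft

Field X: ISA temp = 14°C, deviation +26°C, DA = 500 + 120 × 26 = 3620 ft.
Field Y: ISA temp = 5.6°C, deviation +28.4°C, DA = 4700 + 120 × 28.4 = 8108 ft.
Field Y is higher by 8108 − 3620 = 4488 ft.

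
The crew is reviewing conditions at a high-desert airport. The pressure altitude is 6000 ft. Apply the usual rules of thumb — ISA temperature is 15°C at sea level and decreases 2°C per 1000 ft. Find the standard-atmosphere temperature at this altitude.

ISA temperature = 15 − 2 × (6000/1000) = 15 − 12 = 3°C.

3°C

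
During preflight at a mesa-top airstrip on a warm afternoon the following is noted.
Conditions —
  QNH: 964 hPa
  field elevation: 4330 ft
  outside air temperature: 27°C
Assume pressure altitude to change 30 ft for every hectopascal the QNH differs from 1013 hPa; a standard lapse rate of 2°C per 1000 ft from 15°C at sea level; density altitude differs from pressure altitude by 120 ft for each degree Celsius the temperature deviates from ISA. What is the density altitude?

Pressure altitude = 4330 + (1013 − 964) × 30 = 4330 + (+1470) = 5800 ft.
ISA temperature at 5800 ft = 15 − 2 × (5800/1000) = 3.4°C.
ISA deviation = 27 − 3.4 = +23.6°C.
Density altitude = 5800 + 120 × (23.6) = 8632 ft.

8632 ft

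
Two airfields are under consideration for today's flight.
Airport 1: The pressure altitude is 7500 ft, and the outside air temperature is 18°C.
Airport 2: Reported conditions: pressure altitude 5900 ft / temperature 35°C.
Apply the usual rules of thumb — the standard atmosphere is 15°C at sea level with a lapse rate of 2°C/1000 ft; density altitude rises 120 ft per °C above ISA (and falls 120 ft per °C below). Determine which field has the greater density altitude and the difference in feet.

Airport 1: ISA temp = 0°C, deviation +18°C, DA = 7500 + 120 × 18 = 9660 ft.
Airport 2: ISA temp = 3.2°C, deviation +31.8°C, DA = 5900 + 120 × 31.8 = 9716 ft.
Airport 2 is higher by 9716 − 9660 = 56 ft.

Airport 2 by 56 ft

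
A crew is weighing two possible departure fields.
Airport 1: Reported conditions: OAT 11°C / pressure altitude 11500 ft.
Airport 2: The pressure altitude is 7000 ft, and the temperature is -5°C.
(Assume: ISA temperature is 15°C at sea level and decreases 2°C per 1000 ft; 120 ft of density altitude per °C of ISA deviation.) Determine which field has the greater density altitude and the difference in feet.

Airport 1: ISA temp = -8°C, deviation +19°C, DA = 11500 + 120 × 19 = 13780 ft.
Airport 2: ISA temp = 1°C, deviation -6°C, DA = 7000 + 120 × (-6) = 6280 ft.
Airport 1 is higher by 13780 − 6280 = 7500 ft.

Airport 1 by 7500 ft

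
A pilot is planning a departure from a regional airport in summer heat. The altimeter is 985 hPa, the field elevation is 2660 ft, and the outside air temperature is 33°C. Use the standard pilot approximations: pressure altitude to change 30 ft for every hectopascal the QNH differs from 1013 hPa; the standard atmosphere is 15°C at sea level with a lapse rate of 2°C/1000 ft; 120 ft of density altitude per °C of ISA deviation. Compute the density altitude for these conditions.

6500 ft

Pressure altitude = 2660 + (1013 − 985) × 30 = 2660 + (+840) = 3500 ft.
ISA temperature at 3500 ft = 15 − 2 × (3500/1000) = 8°C.
ISA deviation = 33 − 8 = +25°C.
Density altitude = 3500 + 120 × (25) = 6500 ft.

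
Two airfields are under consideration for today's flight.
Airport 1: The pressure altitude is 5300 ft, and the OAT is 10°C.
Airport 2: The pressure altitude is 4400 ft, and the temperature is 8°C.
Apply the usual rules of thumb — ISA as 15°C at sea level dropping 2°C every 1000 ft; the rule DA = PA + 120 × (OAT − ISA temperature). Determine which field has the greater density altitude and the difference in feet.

Airport 1: ISA temp = 4.4°C, deviation +5.6°C, DA = 5300 + 120 × 5.6 = 5972 ft.
Airport 2: ISA temp = 6.2°C, deviation +1.8°C, DA = 4400 + 120 × 1.8 = 4616 ft.
Airport 1 is higher by 5972 − 4616 = 1356 ft.

Airport 1 by 1356 ft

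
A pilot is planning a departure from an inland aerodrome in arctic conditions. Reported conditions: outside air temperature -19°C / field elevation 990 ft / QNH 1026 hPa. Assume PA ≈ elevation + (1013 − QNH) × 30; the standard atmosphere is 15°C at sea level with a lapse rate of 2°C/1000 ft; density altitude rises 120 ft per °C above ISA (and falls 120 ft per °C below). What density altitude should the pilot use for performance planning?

Pressure altitude = 990 + (1013 − 1026) × 30 = 990 + (-390) = 600 ft.
ISA temperature at 600 ft = 15 − 2 × (600/1000) = 13.8°C.
ISA deviation = -19 − 13.8 = -32.8°C.
Density altitude = 600 + 120 × (-32.8) = -3336 ft.

-3336 ft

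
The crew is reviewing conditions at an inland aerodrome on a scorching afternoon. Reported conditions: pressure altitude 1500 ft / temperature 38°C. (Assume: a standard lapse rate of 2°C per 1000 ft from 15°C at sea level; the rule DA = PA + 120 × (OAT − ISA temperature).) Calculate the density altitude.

4620 ft

ISA temperature at 1500 ft = 15 − 2 × (1500/1000) = 12°C.
ISA deviation = 38 − 12 = +26°C.
Density altitude = 1500 + 120 × (26) = 1500 + (+3120) = 4620 ft.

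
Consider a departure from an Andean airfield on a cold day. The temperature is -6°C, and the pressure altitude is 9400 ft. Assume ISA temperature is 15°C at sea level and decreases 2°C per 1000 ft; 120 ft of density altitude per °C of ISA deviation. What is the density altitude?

ISA temperature at 9400 ft = 15 − 2 × (9400/1000) = -3.8°C.
ISA deviation = -6 − (-3.8) = -2.2°C.
Density altitude = 9400 + 120 × (-2.2) = 9400 + (-264) = 9136 ft.

9136 ft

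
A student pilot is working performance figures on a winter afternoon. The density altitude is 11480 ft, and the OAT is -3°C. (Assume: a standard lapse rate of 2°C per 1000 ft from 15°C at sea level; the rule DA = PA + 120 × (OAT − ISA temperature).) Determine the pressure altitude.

DA = PA + 120 × (OAT − (15 − 2·PA/1000)) = PA + 120·OAT − 1800 + 0.24·PA = 1.24·PA + 120·OAT − 1800.
So 1.24·PA = 11480 − 120 × (-3) + 1800 = 13640.
PA = 13640 / 1.24 = 11000 ft.

11000 ft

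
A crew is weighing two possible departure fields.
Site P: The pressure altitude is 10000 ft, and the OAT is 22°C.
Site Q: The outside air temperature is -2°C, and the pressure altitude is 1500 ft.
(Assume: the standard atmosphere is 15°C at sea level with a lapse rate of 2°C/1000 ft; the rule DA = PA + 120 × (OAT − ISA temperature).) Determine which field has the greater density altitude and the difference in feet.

Site P: ISA temp = -5°C, deviation +27°C, DA = 10000 + 120 × 27 = 13240 ft.
Site Q: ISA temp = 12°C, deviation -14°C, DA = 1500 + 120 × (-14) = -180 ft.
Site P is higher by 13240 − (-180) = 13420 ft.

Site P by 13420 ft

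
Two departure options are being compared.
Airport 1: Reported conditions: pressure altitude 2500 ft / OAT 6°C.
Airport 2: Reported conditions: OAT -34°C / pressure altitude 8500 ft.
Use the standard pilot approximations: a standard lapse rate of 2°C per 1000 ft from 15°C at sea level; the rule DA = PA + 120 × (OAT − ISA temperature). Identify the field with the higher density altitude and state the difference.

Airport 1: ISA temp = 10°C, deviation -4°C, DA = 2500 + 120 × (-4) = 2020 ft.
Airport 2: ISA temp = -2°C, deviation -32°C, DA = 8500 + 120 × (-32) = 4660 ft.
Airport 2 is higher by 4660 − 2020 = 2640 ft.

Airport 2 by 2640 ft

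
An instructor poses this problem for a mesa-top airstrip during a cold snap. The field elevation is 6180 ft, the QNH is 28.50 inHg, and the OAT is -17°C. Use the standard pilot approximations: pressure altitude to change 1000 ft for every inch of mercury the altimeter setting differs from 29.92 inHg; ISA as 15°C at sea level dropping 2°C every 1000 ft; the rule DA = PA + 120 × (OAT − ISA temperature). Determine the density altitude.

Pressure altitude = 6180 + (29.92 − 28.50) × 1000 = 6180 + (+1420) = 7600 ft.
ISA temperature at 7600 ft = 15 − 2 × (7600/1000) = -0.2°C.
ISA deviation = -17 − (-0.2) = -16.8°C.
Density altitude = 7600 + 120 × (-16.8) = 5584 ft.

5584 ft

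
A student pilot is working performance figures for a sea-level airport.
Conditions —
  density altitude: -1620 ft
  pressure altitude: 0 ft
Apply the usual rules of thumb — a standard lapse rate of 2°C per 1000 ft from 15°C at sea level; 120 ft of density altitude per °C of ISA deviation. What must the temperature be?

1.5°C

Density altitude − pressure altitude = -1620 − 0 = -1620 ft.
At 120 ft/°C that is an ISA deviation of -1620/120 = -13.5°C.
ISA temperature at 0 ft = 15 − 2 × (0/1000) = 15°C.
OAT = ISA + deviation = 15 + (-13.5) = 1.5°C.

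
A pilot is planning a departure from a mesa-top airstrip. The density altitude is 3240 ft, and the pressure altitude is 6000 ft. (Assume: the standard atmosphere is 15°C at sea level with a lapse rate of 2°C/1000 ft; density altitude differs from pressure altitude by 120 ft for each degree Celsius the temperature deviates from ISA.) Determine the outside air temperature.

-20°C

Density altitude − pressure altitude = 3240 − 6000 = -2760 ft.
At 120 ft/°C that is an ISA deviation of -2760/120 = -23°C.
ISA temperature at 6000 ft = 15 − 2 × (6000/1000) = 3°C.
OAT = ISA + deviation = 3 + (-23) = -20°C.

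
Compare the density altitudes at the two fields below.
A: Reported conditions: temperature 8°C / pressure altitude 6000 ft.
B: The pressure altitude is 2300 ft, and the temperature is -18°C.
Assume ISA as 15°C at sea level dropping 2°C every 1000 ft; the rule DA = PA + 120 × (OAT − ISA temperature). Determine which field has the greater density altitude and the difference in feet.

A by 7708 ft

A: ISA temp = 3°C, deviation +5°C, DA = 6000 + 120 × 5 = 6600 ft.
B: ISA temp = 10.4°C, deviation -28.4°C, DA = 2300 + 120 × (-28.4) = -1108 ft.
A is higher by 6600 − (-1108) = 7708 ft.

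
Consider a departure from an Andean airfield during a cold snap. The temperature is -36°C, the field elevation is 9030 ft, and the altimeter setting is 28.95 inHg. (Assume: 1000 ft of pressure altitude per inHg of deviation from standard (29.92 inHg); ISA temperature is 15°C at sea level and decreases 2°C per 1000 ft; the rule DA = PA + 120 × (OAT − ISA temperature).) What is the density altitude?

6280 ft

Pressure altitude = 9030 + (29.92 − 28.95) × 1000 = 9030 + (+970) = 10000 ft.
ISA temperature at 10000 ft = 15 − 2 × (10000/1000) = -5°C.
ISA deviation = -36 − (-5) = -31°C.
Density altitude = 10000 + 120 × (-31) = 6280 ft.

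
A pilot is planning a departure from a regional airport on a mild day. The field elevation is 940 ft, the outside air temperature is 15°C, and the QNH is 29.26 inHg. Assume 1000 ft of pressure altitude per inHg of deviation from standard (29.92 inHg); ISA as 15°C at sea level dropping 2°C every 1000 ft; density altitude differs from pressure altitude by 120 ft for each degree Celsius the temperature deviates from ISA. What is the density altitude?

Pressure altitude = 940 + (29.92 − 29.26) × 1000 = 940 + (+660) = 1600 ft.
ISA temperature at 1600 ft = 15 − 2 × (1600/1000) = 11.8°C.
ISA deviation = 15 − 11.8 = +3.2°C.
Density altitude = 1600 + 120 × (3.2) = 1984 ft.

1984 ft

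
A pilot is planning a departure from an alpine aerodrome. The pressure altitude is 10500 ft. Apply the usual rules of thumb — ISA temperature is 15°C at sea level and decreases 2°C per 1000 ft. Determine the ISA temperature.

ISA temperature = 15 − 2 × (10500/1000) = 15 − 21 = -6°C.

-6°C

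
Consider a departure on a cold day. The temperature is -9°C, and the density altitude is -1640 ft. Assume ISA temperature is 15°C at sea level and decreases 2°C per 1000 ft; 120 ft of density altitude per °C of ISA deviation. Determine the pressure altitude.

1000 ft

DA = PA + 120 × (OAT − (15 − 2·PA/1000)) = PA + 120·OAT − 1800 + 0.24·PA = 1.24·PA + 120·OAT − 1800.
So 1.24·PA = -1640 − 120 × (-9) + 1800 = 1240.
PA = 1240 / 1.24 = 1000 ft.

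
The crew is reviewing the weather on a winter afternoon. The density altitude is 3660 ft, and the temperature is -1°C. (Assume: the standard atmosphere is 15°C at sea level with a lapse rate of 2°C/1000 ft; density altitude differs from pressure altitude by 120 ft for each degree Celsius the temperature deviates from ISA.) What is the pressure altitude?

DA = PA + 120 × (OAT − (15 − 2·PA/1000)) = PA + 120·OAT − 1800 + 0.24·PA = 1.24·PA + 120·OAT − 1800.
So 1.24·PA = 3660 − 120 × (-1) + 1800 = 5580.
PA = 5580 / 1.24 = 4500 ft.

4500 ft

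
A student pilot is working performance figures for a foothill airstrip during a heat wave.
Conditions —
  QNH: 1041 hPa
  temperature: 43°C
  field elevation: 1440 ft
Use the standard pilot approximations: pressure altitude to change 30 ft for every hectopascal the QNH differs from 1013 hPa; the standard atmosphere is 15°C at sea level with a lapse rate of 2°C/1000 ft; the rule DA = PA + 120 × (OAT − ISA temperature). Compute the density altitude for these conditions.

4104 ft

Pressure altitude = 1440 + (1013 − 1041) × 30 = 1440 + (-840) = 600 ft.
ISA temperature at 600 ft = 15 − 2 × (600/1000) = 13.8°C.
ISA deviation = 43 − 13.8 = +29.2°C.
Density altitude = 600 + 120 × (29.2) = 4104 ft.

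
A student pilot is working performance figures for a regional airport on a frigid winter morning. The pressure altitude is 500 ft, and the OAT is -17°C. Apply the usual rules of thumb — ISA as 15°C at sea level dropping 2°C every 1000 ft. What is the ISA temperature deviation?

ISA-31°C

ISA temperature at 500 ft = 15 − 2 × (500/1000) = 14°C.
Deviation = OAT − ISA = -17 − 14 = -31°C.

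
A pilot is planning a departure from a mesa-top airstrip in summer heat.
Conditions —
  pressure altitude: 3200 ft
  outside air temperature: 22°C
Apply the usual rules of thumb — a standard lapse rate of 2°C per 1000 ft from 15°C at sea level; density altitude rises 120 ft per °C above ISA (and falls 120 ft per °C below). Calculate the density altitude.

ISA temperature at 3200 ft = 15 − 2 × (3200/1000) = 8.6°C.
ISA deviation = 22 − 8.6 = +13.4°C.
Density altitude = 3200 + 120 × (13.4) = 3200 + (+1608) = 4808 ft.

4808 ft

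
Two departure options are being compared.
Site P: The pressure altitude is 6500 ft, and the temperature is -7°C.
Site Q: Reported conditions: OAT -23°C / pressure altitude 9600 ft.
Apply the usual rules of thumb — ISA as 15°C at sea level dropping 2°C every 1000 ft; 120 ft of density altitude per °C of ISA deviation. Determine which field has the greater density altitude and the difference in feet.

Site Q by 1924 ft

Site P: ISA temp = 2°C, deviation -9°C, DA = 6500 + 120 × (-9) = 5420 ft.
Site Q: ISA temp = -4.2°C, deviation -18.8°C, DA = 9600 + 120 × (-18.8) = 7344 ft.
Site Q is higher by 7344 − 5420 = 1924 ft.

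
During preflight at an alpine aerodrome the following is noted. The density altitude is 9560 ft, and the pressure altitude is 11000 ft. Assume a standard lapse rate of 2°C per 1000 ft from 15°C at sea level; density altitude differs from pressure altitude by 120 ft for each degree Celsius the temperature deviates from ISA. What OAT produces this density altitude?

Density altitude − pressure altitude = 9560 − 11000 = -1440 ft.
At 120 ft/°C that is an ISA deviation of -1440/120 = -12°C.
ISA temperature at 11000 ft = 15 − 2 × (11000/1000) = -7°C.
OAT = ISA + deviation = -7 + (-12) = -19°C.

-19°C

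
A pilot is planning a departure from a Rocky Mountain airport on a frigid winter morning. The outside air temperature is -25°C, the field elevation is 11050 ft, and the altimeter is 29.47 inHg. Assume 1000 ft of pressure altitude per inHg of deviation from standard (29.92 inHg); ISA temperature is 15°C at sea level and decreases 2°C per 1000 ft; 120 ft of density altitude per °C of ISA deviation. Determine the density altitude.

9460 ft

Pressure altitude = 11050 + (29.92 − 29.47) × 1000 = 11050 + (+450) = 11500 ft.
ISA temperature at 11500 ft = 15 − 2 × (11500/1000) = -8°C.
ISA deviation = -25 − (-8) = -17°C.
Density altitude = 11500 + 120 × (-17) = 9460 ft.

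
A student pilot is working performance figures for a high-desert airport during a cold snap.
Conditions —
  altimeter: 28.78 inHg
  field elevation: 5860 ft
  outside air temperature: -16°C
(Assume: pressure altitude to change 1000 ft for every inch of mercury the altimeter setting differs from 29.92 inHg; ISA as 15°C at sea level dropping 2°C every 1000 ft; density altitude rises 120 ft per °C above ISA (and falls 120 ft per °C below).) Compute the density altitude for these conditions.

Pressure altitude = 5860 + (29.92 − 28.78) × 1000 = 5860 + (+1140) = 7000 ft.
ISA temperature at 7000 ft = 15 − 2 × (7000/1000) = 1°C.
ISA deviation = -16 − 1 = -17°C.
Density altitude = 7000 + 120 × (-17) = 4960 ft.

4960 ft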